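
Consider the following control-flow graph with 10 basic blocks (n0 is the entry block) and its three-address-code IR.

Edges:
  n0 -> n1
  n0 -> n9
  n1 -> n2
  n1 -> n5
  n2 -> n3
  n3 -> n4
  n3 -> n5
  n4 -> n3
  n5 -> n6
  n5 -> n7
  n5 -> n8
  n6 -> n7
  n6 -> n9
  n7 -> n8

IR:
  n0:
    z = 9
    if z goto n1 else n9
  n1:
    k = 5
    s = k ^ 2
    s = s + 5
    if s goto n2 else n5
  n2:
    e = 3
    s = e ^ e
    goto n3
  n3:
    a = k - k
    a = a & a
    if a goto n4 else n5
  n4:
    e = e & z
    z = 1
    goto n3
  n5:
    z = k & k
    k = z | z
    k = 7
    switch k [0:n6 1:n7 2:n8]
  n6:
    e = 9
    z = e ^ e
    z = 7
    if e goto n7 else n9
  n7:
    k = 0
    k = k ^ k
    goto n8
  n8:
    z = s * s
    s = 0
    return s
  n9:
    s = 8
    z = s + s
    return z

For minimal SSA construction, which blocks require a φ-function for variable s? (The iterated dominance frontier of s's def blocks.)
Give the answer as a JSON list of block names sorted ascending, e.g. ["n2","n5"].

idom tree: n1←n0 n2←n1 n3←n2 n4←n3 n5←n1 n6←n5 n7←n5 n8←n5 n9←n0
Join-block Dom:
  n3: preds {n2,n4}: {n0,n1,n2} ∩ {n0,n1,n2,n3,n4} = {n0,n1,n2}; idom=n2
  n5: preds {n1,n3}: {n0,n1} ∩ {n0,n1,n2,n3} = {n0,n1}; idom=n1
  n7: preds {n5,n6}: {n0,n1,n5} ∩ {n0,n1,n5,n6} = {n0,n1,n5}; idom=n5
  n8: preds {n5,n7}: {n0,n1,n5} ∩ {n0,n1,n5,n7} = {n0,n1,n5}; idom=n5
  n9: preds {n0,n6}: {n0} ∩ {n0,n1,n5,n6} = {n0}; idom=n0

DF derivation:
  n3←n2: walk · to n2
  n3←n4: walk n4→n3 to n2
  n5←n1: walk · to n1
  n5←n3: walk n3→n2 to n1
  n7←n5: walk · to n5
  n7←n6: walk n6 to n5
  n8←n5: walk · to n5
  n8←n7: walk n7 to n5
  n9←n0: walk · to n0
  n9←n6: walk n6→n5→n1 to n0
  n0 → ∅
  n1 → {n9}
  n2 → {n5}
  n3 → {n3,n5}
  n4 → {n3}
  n5 → {n9}
  n6 → {n7,n9}
  n7 → {n8}
  n8 → ∅
  n9 → ∅

φ for s: defs {n1,n2,n8,n9}
  DF⁺ = {n5,n9}

Answer: ["n5", "n9"]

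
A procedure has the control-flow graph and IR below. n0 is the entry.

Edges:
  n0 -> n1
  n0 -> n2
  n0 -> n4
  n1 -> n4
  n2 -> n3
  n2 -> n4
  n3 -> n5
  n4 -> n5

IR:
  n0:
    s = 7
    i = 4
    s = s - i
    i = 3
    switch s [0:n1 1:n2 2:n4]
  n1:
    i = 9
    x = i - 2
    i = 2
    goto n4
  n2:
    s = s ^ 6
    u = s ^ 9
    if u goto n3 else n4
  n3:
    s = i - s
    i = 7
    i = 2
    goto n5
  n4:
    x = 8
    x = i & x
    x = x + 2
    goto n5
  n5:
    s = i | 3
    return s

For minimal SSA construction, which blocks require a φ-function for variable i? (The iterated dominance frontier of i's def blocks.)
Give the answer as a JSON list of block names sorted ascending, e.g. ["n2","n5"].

Answer: ["n4", "n5"]

Analysis:
idom tree: n1←n0 n2←n0 n3←n2 n4←n0 n5←n0
Join-block Dom:
  n4: preds {n0,n1,n2}: {n0} ∩ {n0,n1} ∩ {n0,n2} = {n0}; idom=n0
  n5: preds {n3,n4}: {n0,n2,n3} ∩ {n0,n4} = {n0}; idom=n0

DF derivation:
  join n4 pred n0: · stop@n0
  join n4 pred n1: n1 stop@n0
  join n4 pred n2: n2 stop@n0
  join n5 pred n3: n3→n2 stop@n0
  join n5 pred n4: n4 stop@n0
  n0 → ∅
  n1 → {n4}
  n2 → {n4,n5}
  n3 → {n5}
  n4 → {n5}
  n5 → ∅

φ for i: defs {n0,n1,n3}
  DF⁺ = {n4,n5}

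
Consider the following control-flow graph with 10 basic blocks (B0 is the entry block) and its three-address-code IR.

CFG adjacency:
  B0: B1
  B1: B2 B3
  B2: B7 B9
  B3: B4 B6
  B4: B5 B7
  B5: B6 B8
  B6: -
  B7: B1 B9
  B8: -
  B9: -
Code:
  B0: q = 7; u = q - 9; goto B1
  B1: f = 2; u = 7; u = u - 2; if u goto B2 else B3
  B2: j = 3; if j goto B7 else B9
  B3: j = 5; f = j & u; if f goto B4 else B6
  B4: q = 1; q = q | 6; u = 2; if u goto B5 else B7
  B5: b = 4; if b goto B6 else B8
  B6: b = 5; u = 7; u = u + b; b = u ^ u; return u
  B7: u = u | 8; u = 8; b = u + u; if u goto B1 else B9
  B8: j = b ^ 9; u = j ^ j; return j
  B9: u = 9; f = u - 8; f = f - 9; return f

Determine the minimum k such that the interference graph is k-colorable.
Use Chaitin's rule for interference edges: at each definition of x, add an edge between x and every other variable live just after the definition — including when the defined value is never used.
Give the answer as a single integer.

Answer: 2

Analysis:
def/use:
  B0 def {q,u} use ∅
  B1 def {f,u} use ∅
  B2 def {j} use ∅
  B3 def {f,j} use {u}
  B4 def {q,u} use ∅
  B5 def {b} use ∅
  B6 def {b,u} use ∅
  B7 def {b,u} use {u}
  B8 def {j,u} use {b}
  B9 def {f,u} use ∅

Liveness:
  live B0: ∅→∅
  live B1: ∅→{u}
  live B2: {u}→{u}
  live B3: {u}→∅
  live B4: ∅→{u}
  live B5: ∅→{b}
  live B6: ∅→∅
  live B7: {u}→∅
  live B8: {b}→∅
  live B9: ∅→∅

Interference:
  b↔{u}
  f↔∅
  j↔{u}
  q↔∅
  u↔{b,j}

Chromatic number:
  clique {b,u} ⇒ need ≥ 2
  2-colouring: c0={f,q,u}  c1={b,j}
  χ = 2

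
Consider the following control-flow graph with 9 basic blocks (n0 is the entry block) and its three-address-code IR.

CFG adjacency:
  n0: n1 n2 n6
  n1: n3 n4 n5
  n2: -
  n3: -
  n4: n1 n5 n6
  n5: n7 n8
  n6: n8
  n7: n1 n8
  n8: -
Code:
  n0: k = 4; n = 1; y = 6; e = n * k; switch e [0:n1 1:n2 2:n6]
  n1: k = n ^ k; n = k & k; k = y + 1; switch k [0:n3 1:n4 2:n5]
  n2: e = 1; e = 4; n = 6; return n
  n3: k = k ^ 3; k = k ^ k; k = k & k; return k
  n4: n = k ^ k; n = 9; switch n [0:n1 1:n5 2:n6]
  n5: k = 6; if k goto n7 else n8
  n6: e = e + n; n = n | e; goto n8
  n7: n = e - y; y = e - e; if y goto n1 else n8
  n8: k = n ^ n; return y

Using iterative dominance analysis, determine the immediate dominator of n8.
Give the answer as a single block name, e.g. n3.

Answer: n0

Derivation:
idom tree: n1←n0 n2←n0 n3←n1 n4←n1 n5←n1 n6←n0 n7←n5 n8←n0
Dom∩ at merges:
  n1: preds {n0,n4,n7}: {n0} ∩ {n0,n1,n4} ∩ {n0,n1,n5,n7} = {n0}; idom=n0
  n5: preds {n1,n4}: {n0,n1} ∩ {n0,n1,n4} = {n0,n1}; idom=n1
  n6: preds {n0,n4}: {n0} ∩ {n0,n1,n4} = {n0}; idom=n0
  n8: preds {n5,n6,n7}: {n0,n1,n5} ∩ {n0,n6} ∩ {n0,n1,n5,n7} = {n0}; idom=n0

idom(n8) = n0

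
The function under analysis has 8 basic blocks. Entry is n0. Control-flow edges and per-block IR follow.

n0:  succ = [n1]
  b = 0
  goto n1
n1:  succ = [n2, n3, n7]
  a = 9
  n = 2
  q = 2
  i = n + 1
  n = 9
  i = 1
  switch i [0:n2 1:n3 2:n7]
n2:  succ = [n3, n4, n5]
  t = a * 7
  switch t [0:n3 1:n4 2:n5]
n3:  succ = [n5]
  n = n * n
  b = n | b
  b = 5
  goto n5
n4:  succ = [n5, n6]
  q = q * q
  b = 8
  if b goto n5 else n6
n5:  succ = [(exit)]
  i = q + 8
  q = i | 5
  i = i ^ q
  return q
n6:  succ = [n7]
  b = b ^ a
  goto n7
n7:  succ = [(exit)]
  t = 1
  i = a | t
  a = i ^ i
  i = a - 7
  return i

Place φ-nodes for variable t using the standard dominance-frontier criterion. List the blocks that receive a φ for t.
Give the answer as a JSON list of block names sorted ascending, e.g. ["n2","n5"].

idom tree: n1←n0 n2←n1 n3←n1 n4←n2 n5←n1 n6←n4 n7←n1
Dom at joins:
  n3: preds {n1,n2}: {n0,n1} ∩ {n0,n1,n2} = {n0,n1}; idom=n1
  n5: preds {n2,n3,n4}: {n0,n1,n2} ∩ {n0,n1,n3} ∩ {n0,n1,n2,n4} = {n0,n1}; idom=n1
  n7: preds {n1,n6}: {n0,n1} ∩ {n0,n1,n2,n4,n6} = {n0,n1}; idom=n1

Frontier:
  n3←n1: walk · to n1
  n3←n2: walk n2 to n1
  n5←n2: walk n2 to n1
  n5←n3: walk n3 to n1
  n5←n4: walk n4→n2 to n1
  n7←n1: walk · to n1
  n7←n6: walk n6→n4→n2 to n1
  DF(n0)=∅
  DF(n1)=∅
  DF(n2)={n3,n5,n7}
  DF(n3)={n5}
  DF(n4)={n5,n7}
  DF(n5)=∅
  DF(n6)={n7}
  DF(n7)=∅

φ for t: defs {n2,n7}
  DF⁺ = {n3,n5,n7}

Answer: ["n3", "n5", "n7"]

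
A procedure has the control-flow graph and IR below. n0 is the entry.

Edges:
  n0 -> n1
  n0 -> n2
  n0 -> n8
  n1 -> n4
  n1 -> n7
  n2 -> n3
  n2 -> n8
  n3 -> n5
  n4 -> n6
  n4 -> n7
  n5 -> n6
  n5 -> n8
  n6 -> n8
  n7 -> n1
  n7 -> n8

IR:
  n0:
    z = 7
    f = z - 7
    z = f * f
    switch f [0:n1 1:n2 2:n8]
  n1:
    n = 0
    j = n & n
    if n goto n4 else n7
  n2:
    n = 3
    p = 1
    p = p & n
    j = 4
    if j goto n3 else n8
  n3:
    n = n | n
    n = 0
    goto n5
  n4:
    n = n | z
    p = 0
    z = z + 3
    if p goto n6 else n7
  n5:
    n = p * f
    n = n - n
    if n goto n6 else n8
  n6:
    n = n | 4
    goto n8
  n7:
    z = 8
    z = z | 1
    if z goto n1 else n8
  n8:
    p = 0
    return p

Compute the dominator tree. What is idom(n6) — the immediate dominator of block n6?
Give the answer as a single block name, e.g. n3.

Answer: n0

Derivation:
idom tree: n1←n0 n2←n0 n3←n2 n4←n1 n5←n3 n6←n0 n7←n1 n8←n0
Dom∩ at merges:
  n1: preds {n0,n7}: {n0} ∩ {n0,n1,n7} = {n0}; idom=n0
  n6: preds {n4,n5}: {n0,n1,n4} ∩ {n0,n2,n3,n5} = {n0}; idom=n0
  n7: preds {n1,n4}: {n0,n1} ∩ {n0,n1,n4} = {n0,n1}; idom=n1
  n8: preds {n0,n2,n5,n6,n7}: {n0} ∩ {n0,n2} ∩ {n0,n2,n3,n5} ∩ {n0,n6} ∩ {n0,n1,n7} = {n0}; idom=n0

idom(n6) = n0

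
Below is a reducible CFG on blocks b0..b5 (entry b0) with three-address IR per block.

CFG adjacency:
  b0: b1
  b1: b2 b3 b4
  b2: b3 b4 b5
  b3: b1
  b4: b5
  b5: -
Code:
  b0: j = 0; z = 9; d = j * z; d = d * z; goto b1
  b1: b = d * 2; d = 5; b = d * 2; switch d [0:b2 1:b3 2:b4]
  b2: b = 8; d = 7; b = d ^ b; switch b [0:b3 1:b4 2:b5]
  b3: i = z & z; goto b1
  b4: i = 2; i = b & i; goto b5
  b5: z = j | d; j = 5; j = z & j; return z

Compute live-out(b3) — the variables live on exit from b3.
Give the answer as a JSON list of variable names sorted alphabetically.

Per-block:
  b0: {d,j,z} / ∅
  b1: {b,d} / {d}
  b2: {b,d} / ∅
  b3: {i} / {z}
  b4: {i} / {b}
  b5: {j,z} / {d,j}

Backward fixpoint:
  b0 li=∅ lo={d,j,z}
  b1 li={d,j,z} lo={b,d,j,z}
  b2 li={j,z} lo={b,d,j,z}
  b3 li={d,j,z} lo={d,j,z}
  b4 li={b,d,j} lo={d,j}
  b5 li={d,j} lo=∅

live-out(b3) = ["d", "j", "z"]

Answer: ["d", "j", "z"]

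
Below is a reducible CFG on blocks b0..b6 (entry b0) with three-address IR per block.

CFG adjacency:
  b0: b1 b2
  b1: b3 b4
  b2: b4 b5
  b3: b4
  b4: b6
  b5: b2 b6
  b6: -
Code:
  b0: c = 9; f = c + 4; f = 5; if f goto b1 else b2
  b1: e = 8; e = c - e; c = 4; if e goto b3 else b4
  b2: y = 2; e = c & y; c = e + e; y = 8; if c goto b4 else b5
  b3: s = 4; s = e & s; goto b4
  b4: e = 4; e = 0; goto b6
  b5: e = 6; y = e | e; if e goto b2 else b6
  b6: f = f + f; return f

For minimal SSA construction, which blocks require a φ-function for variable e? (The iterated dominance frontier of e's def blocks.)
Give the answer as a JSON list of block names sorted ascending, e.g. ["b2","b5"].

idom tree: b1←b0 b2←b0 b3←b1 b4←b0 b5←b2 b6←b0
Dom∩ at merges:
  b2: preds {b0,b5}: {b0} ∩ {b0,b2,b5} = {b0}; idom=b0
  b4: preds {b1,b2,b3}: {b0,b1} ∩ {b0,b2} ∩ {b0,b1,b3} = {b0}; idom=b0
  b6: preds {b4,b5}: {b0,b4} ∩ {b0,b2,b5} = {b0}; idom=b0

DF walk-up:
  b2←b0: walk · to b0
  b2←b5: walk b5→b2 to b0
  b4←b1: walk b1 to b0
  b4←b2: walk b2 to b0
  b4←b3: walk b3→b1 to b0
  b6←b4: walk b4 to b0
  b6←b5: walk b5→b2 to b0
  b0: DF=∅
  b1: DF={b4}
  b2: DF={b2,b4,b6}
  b3: DF={b4}
  b4: DF={b6}
  b5: DF={b2,b6}
  b6: DF=∅

φ for e: defs {b1,b2,b4,b5}
  DF⁺ = {b2,b4,b6}

Answer: ["b2", "b4", "b6"]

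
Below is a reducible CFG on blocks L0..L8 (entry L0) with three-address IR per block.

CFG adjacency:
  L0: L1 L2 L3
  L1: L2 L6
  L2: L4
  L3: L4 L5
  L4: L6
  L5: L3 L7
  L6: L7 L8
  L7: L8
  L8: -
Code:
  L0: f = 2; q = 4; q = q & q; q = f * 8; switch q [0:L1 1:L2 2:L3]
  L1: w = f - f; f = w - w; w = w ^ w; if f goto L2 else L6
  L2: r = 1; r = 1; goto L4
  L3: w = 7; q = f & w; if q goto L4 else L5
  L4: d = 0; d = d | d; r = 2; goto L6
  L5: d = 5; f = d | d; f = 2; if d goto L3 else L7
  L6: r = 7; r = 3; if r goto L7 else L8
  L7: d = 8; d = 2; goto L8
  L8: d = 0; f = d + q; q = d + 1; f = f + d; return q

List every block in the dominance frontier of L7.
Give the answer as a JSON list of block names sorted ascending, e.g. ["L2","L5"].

Answer: ["L8"]

Derivation:
idom tree: L1←L0 L2←L0 L3←L0 L4←L0 L5←L3 L6←L0 L7←L0 L8←L0
Dom at joins:
  L2: preds {L0,L1}: {L0} ∩ {L0,L1} = {L0}; idom=L0
  L3: preds {L0,L5}: {L0} ∩ {L0,L3,L5} = {L0}; idom=L0
  L4: preds {L2,L3}: {L0,L2} ∩ {L0,L3} = {L0}; idom=L0
  L6: preds {L1,L4}: {L0,L1} ∩ {L0,L4} = {L0}; idom=L0
  L7: preds {L5,L6}: {L0,L3,L5} ∩ {L0,L6} = {L0}; idom=L0
  L8: preds {L6,L7}: {L0,L6} ∩ {L0,L7} = {L0}; idom=L0

DF walk-up:
  join L2 pred L0: · stop@L0
  join L2 pred L1: L1 stop@L0
  join L3 pred L0: · stop@L0
  join L3 pred L5: L5→L3 stop@L0
  join L4 pred L2: L2 stop@L0
  join L4 pred L3: L3 stop@L0
  join L6 pred L1: L1 stop@L0
  join L6 pred L4: L4 stop@L0
  join L7 pred L5: L5→L3 stop@L0
  join L7 pred L6: L6 stop@L0
  join L8 pred L6: L6 stop@L0
  join L8 pred L7: L7 stop@L0
  L0 → ∅
  L1 → {L2,L6}
  L2 → {L4}
  L3 → {L3,L4,L7}
  L4 → {L6}
  L5 → {L3,L7}
  L6 → {L7,L8}
  L7 → {L8}
  L8 → ∅

DF(L7) = ["L8"]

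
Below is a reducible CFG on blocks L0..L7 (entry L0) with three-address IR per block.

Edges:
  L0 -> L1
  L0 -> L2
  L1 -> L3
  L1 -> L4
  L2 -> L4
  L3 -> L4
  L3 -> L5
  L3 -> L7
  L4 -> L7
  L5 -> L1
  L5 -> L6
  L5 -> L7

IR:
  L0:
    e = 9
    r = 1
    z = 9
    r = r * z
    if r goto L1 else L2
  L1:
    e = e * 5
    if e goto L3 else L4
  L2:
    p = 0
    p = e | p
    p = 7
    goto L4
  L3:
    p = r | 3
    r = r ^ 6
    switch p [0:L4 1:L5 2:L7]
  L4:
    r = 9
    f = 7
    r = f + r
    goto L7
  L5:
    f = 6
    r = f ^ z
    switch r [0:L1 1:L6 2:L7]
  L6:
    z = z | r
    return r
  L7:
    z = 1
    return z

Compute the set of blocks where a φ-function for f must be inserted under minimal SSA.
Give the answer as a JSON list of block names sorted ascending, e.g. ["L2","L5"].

Answer: ["L1", "L4", "L7"]

Working:
idom tree: L1←L0 L2←L0 L3←L1 L4←L0 L5←L3 L6←L5 L7←L0
Join-block Dom:
  L1: preds {L0,L5}: {L0} ∩ {L0,L1,L3,L5} = {L0}; idom=L0
  L4: preds {L1,L2,L3}: {L0,L1} ∩ {L0,L2} ∩ {L0,L1,L3} = {L0}; idom=L0
  L7: preds {L3,L4,L5}: {L0,L1,L3} ∩ {L0,L4} ∩ {L0,L1,L3,L5} = {L0}; idom=L0

Frontier:
  L1←L0: walk · to L0
  L1←L5: walk L5→L3→L1 to L0
  L4←L1: walk L1 to L0
  L4←L2: walk L2 to L0
  L4←L3: walk L3→L1 to L0
  L7←L3: walk L3→L1 to L0
  L7←L4: walk L4 to L0
  L7←L5: walk L5→L3→L1 to L0
  DF(L0)=∅
  DF(L1)={L1,L4,L7}
  DF(L2)={L4}
  DF(L3)={L1,L4,L7}
  DF(L4)={L7}
  DF(L5)={L1,L7}
  DF(L6)=∅
  DF(L7)=∅

φ for f: defs {L4,L5}
  DF⁺ = {L1,L4,L7}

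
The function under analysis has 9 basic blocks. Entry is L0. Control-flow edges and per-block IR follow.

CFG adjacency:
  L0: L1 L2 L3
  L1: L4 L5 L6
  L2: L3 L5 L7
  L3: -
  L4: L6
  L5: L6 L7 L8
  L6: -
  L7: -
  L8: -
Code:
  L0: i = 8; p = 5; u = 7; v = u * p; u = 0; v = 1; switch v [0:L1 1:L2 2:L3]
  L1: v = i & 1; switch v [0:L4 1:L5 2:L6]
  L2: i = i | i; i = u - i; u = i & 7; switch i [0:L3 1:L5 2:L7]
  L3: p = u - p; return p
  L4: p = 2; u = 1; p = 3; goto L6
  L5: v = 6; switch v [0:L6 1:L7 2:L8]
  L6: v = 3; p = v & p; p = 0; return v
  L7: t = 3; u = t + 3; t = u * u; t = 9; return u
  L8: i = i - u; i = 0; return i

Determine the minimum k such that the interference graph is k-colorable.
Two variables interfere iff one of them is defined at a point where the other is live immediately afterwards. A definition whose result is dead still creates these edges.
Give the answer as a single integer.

Block summaries:
  L0: def={i,p,u,v} ue=∅
  L1: def={v} ue={i}
  L2: def={i,u} ue={i,u}
  L3: def={p} ue={p,u}
  L4: def={p,u} ue=∅
  L5: def={v} ue=∅
  L6: def={p,v} ue={p}
  L7: def={t,u} ue=∅
  L8: def={i} ue={i,u}

Live sets:
  live L0: ∅→{i,p,u}
  live L1: {i,p,u}→{i,p,u}
  live L2: {i,p,u}→{i,p,u}
  live L3: {p,u}→∅
  live L4: ∅→{p}
  live L5: {i,p,u}→{i,p,u}
  live L6: {p}→∅
  live L7: ∅→∅
  live L8: {i,u}→∅

Interference:
  i↔{p,u,v}
  p↔{i,u,v}
  t↔{u}
  u↔{i,p,t,v}
  v↔{i,p,u}

Registers:
  clique {i,p,u,v} ⇒ need ≥ 4
  4-colouring: r0={u}  r1={i,t}  r2={p}  r3={v}
  χ = 4

Answer: 4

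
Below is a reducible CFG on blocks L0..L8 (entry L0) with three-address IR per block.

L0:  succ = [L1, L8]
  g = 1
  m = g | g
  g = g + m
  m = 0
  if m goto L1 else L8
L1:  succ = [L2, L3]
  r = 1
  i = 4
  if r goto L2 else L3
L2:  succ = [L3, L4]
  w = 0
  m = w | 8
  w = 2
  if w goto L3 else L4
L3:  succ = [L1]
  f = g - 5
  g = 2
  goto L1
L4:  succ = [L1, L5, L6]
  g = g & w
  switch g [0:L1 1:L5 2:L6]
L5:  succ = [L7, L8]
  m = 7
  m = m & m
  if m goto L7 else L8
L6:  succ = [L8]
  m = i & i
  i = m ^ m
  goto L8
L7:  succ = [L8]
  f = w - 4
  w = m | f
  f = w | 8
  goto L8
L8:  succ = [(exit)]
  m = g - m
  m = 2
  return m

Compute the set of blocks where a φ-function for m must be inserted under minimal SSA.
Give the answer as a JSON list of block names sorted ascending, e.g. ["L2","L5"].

idom tree: L1←L0 L2←L1 L3←L1 L4←L2 L5←L4 L6←L4 L7←L5 L8←L0
Dom∩ at merges:
  L1: preds {L0,L3,L4}: {L0} ∩ {L0,L1,L3} ∩ {L0,L1,L2,L4} = {L0}; idom=L0
  L3: preds {L1,L2}: {L0,L1} ∩ {L0,L1,L2} = {L0,L1}; idom=L1
  L8: preds {L0,L5,L6,L7}: {L0} ∩ {L0,L1,L2,L4,L5} ∩ {L0,L1,L2,L4,L6} ∩ {L0,L1,L2,L4,L5,L7} = {L0}; idom=L0

DF derivation:
  L1←L0: walk · to L0
  L1←L3: walk L3→L1 to L0
  L1←L4: walk L4→L2→L1 to L0
  L3←L1: walk · to L1
  L3←L2: walk L2 to L1
  L8←L0: walk · to L0
  L8←L5: walk L5→L4→L2→L1 to L0
  L8←L6: walk L6→L4→L2→L1 to L0
  L8←L7: walk L7→L5→L4→L2→L1 to L0
  L0: DF=∅
  L1: DF={L1,L8}
  L2: DF={L1,L3,L8}
  L3: DF={L1}
  L4: DF={L1,L8}
  L5: DF={L8}
  L6: DF={L8}
  L7: DF={L8}
  L8: DF=∅

φ for m: defs {L0,L2,L5,L6,L8}
  DF⁺ = {L1,L3,L8}

Answer: ["L1", "L3", "L8"]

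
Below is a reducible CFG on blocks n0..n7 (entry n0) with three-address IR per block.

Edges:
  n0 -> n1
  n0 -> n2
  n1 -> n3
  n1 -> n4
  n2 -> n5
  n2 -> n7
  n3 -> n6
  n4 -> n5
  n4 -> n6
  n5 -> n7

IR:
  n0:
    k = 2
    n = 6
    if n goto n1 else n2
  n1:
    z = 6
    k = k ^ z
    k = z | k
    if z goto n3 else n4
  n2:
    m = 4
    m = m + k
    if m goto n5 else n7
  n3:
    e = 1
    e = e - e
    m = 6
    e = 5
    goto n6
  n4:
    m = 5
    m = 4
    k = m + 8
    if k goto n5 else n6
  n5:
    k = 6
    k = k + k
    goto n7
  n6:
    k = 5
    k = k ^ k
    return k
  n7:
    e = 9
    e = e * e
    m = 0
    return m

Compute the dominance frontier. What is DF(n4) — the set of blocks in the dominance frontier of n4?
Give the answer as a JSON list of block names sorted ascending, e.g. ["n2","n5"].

idom tree: n1←n0 n2←n0 n3←n1 n4←n1 n5←n0 n6←n1 n7←n0
Join-block Dom:
  n5: preds {n2,n4}: {n0,n2} ∩ {n0,n1,n4} = {n0}; idom=n0
  n6: preds {n3,n4}: {n0,n1,n3} ∩ {n0,n1,n4} = {n0,n1}; idom=n1
  n7: preds {n2,n5}: {n0,n2} ∩ {n0,n5} = {n0}; idom=n0

DF derivation:
  join n5 pred n2: n2 stop@n0
  join n5 pred n4: n4→n1 stop@n0
  join n6 pred n3: n3 stop@n1
  join n6 pred n4: n4 stop@n1
  join n7 pred n2: n2 stop@n0
  join n7 pred n5: n5 stop@n0
  n0: DF=∅
  n1: DF={n5}
  n2: DF={n5,n7}
  n3: DF={n6}
  n4: DF={n5,n6}
  n5: DF={n7}
  n6: DF=∅
  n7: DF=∅

DF(n4) = ["n5", "n6"]

Answer: ["n5", "n6"]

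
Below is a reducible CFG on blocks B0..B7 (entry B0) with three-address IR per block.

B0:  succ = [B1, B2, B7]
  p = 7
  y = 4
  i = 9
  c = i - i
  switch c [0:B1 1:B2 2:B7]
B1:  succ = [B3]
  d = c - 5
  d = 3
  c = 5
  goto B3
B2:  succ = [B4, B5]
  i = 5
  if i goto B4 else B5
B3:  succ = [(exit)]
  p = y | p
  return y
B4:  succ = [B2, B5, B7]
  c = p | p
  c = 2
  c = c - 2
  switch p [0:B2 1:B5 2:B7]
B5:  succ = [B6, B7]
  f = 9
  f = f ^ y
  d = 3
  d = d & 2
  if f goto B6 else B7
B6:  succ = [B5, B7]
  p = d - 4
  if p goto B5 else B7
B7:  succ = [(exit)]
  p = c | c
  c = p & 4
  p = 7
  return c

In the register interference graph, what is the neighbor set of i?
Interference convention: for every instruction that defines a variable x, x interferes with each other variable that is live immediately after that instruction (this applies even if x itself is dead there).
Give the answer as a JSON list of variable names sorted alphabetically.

Per-block:
  B0 def {c,i,p,y} use ∅
  B1 def {c,d} use {c}
  B2 def {i} use ∅
  B3 def {p} use {p,y}
  B4 def {c} use {p}
  B5 def {d,f} use {y}
  B6 def {p} use {d}
  B7 def {c,p} use {c}

Liveness:
  B0 li=∅ lo={c,p,y}
  B1 li={c,p,y} lo={p,y}
  B2 li={c,p,y} lo={c,p,y}
  B3 li={p,y} lo=∅
  B4 li={p,y} lo={c,p,y}
  B5 li={c,y} lo={c,d,y}
  B6 li={c,d,y} lo={c,y}
  B7 li={c} lo=∅

Interfere edges:
  c↔{d,f,i,p,y}
  d↔{c,f,p,y}
  f↔{c,d,y}
  i↔{c,p,y}
  p↔{c,d,i,y}
  y↔{c,d,f,i,p}

N(i) = ["c", "p", "y"]

Answer: ["c", "p", "y"]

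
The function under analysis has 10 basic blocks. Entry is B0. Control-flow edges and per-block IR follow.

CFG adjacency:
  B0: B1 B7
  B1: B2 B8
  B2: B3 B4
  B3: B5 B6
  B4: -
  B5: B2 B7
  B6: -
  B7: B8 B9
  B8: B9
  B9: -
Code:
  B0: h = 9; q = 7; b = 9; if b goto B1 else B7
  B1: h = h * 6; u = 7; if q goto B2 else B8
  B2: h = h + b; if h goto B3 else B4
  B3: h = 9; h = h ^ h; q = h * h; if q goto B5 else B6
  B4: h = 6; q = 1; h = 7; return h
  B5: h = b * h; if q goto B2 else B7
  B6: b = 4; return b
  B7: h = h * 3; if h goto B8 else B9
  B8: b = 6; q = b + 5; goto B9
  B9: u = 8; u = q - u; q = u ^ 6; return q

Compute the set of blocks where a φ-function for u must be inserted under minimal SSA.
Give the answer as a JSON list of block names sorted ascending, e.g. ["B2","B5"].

Answer: ["B7", "B8", "B9"]

Analysis:
idom tree: B1←B0 B2←B1 B3←B2 B4←B2 B5←B3 B6←B3 B7←B0 B8←B0 B9←B0
Join-block Dom:
  B2: preds {B1,B5}: {B0,B1} ∩ {B0,B1,B2,B3,B5} = {B0,B1}; idom=B1
  B7: preds {B0,B5}: {B0} ∩ {B0,B1,B2,B3,B5} = {B0}; idom=B0
  B8: preds {B1,B7}: {B0,B1} ∩ {B0,B7} = {B0}; idom=B0
  B9: preds {B7,B8}: {B0,B7} ∩ {B0,B8} = {B0}; idom=B0

DF walk-up:
  join B2 pred B1: · stop@B1
  join B2 pred B5: B5→B3→B2 stop@B1
  join B7 pred B0: · stop@B0
  join B7 pred B5: B5→B3→B2→B1 stop@B0
  join B8 pred B1: B1 stop@B0
  join B8 pred B7: B7 stop@B0
  join B9 pred B7: B7 stop@B0
  join B9 pred B8: B8 stop@B0
  DF(B0)=∅
  DF(B1)={B7,B8}
  DF(B2)={B2,B7}
  DF(B3)={B2,B7}
  DF(B4)=∅
  DF(B5)={B2,B7}
  DF(B6)=∅
  DF(B7)={B8,B9}
  DF(B8)={B9}
  DF(B9)=∅

φ for u: defs {B1,B9}
  DF⁺ = {B7,B8,B9}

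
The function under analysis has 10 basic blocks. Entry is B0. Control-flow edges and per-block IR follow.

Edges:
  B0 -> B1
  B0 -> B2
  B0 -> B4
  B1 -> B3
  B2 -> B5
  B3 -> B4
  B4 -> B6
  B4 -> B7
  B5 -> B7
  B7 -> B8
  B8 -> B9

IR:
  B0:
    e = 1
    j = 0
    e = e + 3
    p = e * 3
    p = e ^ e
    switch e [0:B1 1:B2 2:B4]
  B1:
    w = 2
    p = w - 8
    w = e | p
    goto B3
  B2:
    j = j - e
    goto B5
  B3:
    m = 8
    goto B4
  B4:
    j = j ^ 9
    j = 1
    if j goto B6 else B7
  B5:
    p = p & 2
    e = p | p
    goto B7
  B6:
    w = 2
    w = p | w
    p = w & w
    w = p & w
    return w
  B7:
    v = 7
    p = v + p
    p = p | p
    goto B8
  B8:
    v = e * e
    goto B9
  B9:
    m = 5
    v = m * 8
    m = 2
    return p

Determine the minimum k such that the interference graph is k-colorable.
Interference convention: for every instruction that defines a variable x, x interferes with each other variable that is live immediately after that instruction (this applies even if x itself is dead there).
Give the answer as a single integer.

Answer: 4

Working:
Block summaries:
  B0: def={e,j,p} ue=∅
  B1: def={p,w} ue={e}
  B2: def={j} ue={e,j}
  B3: def={m} ue=∅
  B4: def={j} ue={j}
  B5: def={e,p} ue={p}
  B6: def={p,w} ue={p}
  B7: def={p,v} ue={p}
  B8: def={v} ue={e}
  B9: def={m,v} ue={p}

Live sets:
  B0: in=∅ out={e,j,p}
  B1: in={e,j} out={e,j,p}
  B2: in={e,j,p} out={p}
  B3: in={e,j,p} out={e,j,p}
  B4: in={e,j,p} out={e,p}
  B5: in={p} out={e,p}
  B6: in={p} out=∅
  B7: in={e,p} out={e,p}
  B8: in={e,p} out={p}
  B9: in={p} out=∅

Conflict graph:
  e↔{j,m,p,v,w}
  j↔{e,m,p,w}
  m↔{e,j,p}
  p↔{e,j,m,v,w}
  v↔{e,p}
  w↔{e,j,p}

Chromatic number:
  {e,j,m,p} pairwise interfere (4-clique) ⇒ χ ≥ 4
  assign e→r0 j→r2 m→r3 p→r1 v→r2 w→r3 — no edge inside a register ⇒ χ ≤ 4
  χ = 4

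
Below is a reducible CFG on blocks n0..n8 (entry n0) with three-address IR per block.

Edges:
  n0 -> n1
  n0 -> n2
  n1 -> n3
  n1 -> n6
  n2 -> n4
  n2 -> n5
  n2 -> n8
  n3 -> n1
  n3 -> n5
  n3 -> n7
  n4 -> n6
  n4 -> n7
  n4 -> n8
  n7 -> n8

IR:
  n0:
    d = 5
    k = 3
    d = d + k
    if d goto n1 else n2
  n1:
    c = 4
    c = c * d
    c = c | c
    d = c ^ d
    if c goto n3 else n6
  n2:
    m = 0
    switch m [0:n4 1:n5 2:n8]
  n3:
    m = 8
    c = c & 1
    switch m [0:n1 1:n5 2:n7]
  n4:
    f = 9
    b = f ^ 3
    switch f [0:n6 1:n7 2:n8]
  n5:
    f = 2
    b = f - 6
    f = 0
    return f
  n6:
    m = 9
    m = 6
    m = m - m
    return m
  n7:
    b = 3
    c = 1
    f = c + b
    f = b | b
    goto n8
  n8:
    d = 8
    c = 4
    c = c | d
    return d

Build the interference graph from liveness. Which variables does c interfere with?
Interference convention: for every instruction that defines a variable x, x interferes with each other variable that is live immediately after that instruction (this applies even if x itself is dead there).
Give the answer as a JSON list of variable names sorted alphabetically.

Block summaries:
  n0 def {d,k} use ∅
  n1 def {c,d} use {d}
  n2 def {m} use ∅
  n3 def {c,m} use {c}
  n4 def {b,f} use ∅
  n5 def {b,f} use ∅
  n6 def {m} use ∅
  n7 def {b,c,f} use ∅
  n8 def {c,d} use ∅

Liveness:
  n0: in=∅ out={d}
  n1: in={d} out={c,d}
  n2: in=∅ out=∅
  n3: in={c,d} out={d}
  n4: in=∅ out=∅
  n5: in=∅ out=∅
  n6: in=∅ out=∅
  n7: in=∅ out=∅
  n8: in=∅ out=∅

Conflict graph:
  b — {c,f}
  c — {b,d,m}
  d — {c,k,m}
  f — {b}
  k — {d}
  m — {c,d}

N(c) = ["b", "d", "m"]

Answer: ["b", "d", "m"]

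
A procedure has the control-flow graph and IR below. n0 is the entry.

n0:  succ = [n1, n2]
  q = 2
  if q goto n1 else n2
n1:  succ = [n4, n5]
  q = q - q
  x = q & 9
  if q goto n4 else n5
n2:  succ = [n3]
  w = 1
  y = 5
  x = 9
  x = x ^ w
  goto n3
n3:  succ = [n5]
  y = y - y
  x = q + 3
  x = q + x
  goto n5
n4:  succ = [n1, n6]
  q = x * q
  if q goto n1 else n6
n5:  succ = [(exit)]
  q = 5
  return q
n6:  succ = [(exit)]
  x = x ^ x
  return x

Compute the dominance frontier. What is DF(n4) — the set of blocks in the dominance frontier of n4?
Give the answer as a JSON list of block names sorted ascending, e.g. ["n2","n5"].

Answer: ["n1"]

Working:
idom tree: n1←n0 n2←n0 n3←n2 n4←n1 n5←n0 n6←n4
Dom at joins:
  n1: preds {n0,n4}: {n0} ∩ {n0,n1,n4} = {n0}; idom=n0
  n5: preds {n1,n3}: {n0,n1} ∩ {n0,n2,n3} = {n0}; idom=n0

DF walk-up:
  join n1 pred n0: · stop@n0
  join n1 pred n4: n4→n1 stop@n0
  join n5 pred n1: n1 stop@n0
  join n5 pred n3: n3→n2 stop@n0
  DF(n0)=∅
  DF(n1)={n1,n5}
  DF(n2)={n5}
  DF(n3)={n5}
  DF(n4)={n1}
  DF(n5)=∅
  DF(n6)=∅

DF(n4) = ["n1"]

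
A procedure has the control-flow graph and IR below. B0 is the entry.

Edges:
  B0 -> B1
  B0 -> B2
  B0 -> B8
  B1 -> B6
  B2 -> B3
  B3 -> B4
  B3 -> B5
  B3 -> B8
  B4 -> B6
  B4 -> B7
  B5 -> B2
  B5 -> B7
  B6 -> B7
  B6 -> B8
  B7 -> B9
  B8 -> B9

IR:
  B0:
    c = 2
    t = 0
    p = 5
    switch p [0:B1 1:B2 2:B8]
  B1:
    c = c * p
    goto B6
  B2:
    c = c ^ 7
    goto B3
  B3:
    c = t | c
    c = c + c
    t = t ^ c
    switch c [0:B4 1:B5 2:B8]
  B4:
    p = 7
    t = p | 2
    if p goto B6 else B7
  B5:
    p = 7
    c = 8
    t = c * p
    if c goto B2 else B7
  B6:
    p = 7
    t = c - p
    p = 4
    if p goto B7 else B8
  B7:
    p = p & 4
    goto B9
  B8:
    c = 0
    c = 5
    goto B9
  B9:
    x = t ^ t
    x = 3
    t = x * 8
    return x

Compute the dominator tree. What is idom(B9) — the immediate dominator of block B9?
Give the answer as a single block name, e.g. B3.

idom tree: B1←B0 B2←B0 B3←B2 B4←B3 B5←B3 B6←B0 B7←B0 B8←B0 B9←B0
Dom∩ at merges:
  B2: preds {B0,B5}: {B0} ∩ {B0,B2,B3,B5} = {B0}; idom=B0
  B6: preds {B1,B4}: {B0,B1} ∩ {B0,B2,B3,B4} = {B0}; idom=B0
  B7: preds {B4,B5,B6}: {B0,B2,B3,B4} ∩ {B0,B2,B3,B5} ∩ {B0,B6} = {B0}; idom=B0
  B8: preds {B0,B3,B6}: {B0} ∩ {B0,B2,B3} ∩ {B0,B6} = {B0}; idom=B0
  B9: preds {B7,B8}: {B0,B7} ∩ {B0,B8} = {B0}; idom=B0

idom(B9) = B0

Answer: B0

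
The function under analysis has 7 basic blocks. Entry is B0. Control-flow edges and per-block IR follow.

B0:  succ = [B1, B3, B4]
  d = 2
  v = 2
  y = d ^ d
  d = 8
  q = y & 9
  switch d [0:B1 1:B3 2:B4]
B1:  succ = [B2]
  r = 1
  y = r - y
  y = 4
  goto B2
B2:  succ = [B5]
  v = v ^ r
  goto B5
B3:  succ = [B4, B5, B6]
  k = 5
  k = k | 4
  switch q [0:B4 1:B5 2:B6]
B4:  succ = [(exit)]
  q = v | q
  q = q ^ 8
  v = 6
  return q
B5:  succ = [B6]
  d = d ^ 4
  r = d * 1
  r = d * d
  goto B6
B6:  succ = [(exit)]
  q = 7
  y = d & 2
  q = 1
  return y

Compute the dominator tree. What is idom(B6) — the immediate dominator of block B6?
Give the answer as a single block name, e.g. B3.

Answer: B0

Derivation:
idom tree: B1←B0 B2←B1 B3←B0 B4←B0 B5←B0 B6←B0
Join-block Dom:
  B4: preds {B0,B3}: {B0} ∩ {B0,B3} = {B0}; idom=B0
  B5: preds {B2,B3}: {B0,B1,B2} ∩ {B0,B3} = {B0}; idom=B0
  B6: preds {B3,B5}: {B0,B3} ∩ {B0,B5} = {B0}; idom=B0

idom(B6) = B0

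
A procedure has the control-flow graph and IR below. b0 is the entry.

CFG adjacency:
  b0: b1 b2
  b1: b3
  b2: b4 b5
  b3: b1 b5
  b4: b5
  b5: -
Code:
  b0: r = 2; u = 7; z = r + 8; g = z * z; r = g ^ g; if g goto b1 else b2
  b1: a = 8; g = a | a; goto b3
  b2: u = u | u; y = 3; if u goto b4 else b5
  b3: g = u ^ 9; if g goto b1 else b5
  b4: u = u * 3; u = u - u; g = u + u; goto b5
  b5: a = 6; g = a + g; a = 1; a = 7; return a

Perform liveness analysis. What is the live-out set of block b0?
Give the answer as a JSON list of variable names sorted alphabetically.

Answer: ["g", "u"]

Derivation:
Per-block:
  b0: def={g,r,u,z} ue=∅
  b1: def={a,g} ue=∅
  b2: def={u,y} ue={u}
  b3: def={g} ue={u}
  b4: def={g,u} ue={u}
  b5: def={a,g} ue={g}

Backward fixpoint:
  b0 li=∅ lo={g,u}
  b1 li={u} lo={u}
  b2 li={g,u} lo={g,u}
  b3 li={u} lo={g,u}
  b4 li={u} lo={g}
  b5 li={g} lo=∅

live-out(b0) = ["g", "u"]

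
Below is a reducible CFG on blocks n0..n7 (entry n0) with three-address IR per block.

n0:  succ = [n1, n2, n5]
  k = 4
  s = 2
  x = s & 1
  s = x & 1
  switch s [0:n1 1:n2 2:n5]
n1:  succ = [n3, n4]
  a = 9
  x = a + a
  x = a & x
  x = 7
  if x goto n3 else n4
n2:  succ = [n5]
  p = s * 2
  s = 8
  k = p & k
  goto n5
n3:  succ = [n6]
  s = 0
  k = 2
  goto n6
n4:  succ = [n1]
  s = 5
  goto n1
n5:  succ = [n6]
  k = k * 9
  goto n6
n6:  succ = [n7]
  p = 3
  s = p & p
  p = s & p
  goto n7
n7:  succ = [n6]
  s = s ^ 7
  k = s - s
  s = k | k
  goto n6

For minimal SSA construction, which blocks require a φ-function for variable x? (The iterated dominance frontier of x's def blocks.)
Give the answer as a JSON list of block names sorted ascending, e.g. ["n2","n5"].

idom tree: n1←n0 n2←n0 n3←n1 n4←n1 n5←n0 n6←n0 n7←n6
Dom∩ at merges:
  n1: preds {n0,n4}: {n0} ∩ {n0,n1,n4} = {n0}; idom=n0
  n5: preds {n0,n2}: {n0} ∩ {n0,n2} = {n0}; idom=n0
  n6: preds {n3,n5,n7}: {n0,n1,n3} ∩ {n0,n5} ∩ {n0,n6,n7} = {n0}; idom=n0

DF derivation:
  join n1 pred n0: · stop@n0
  join n1 pred n4: n4→n1 stop@n0
  join n5 pred n0: · stop@n0
  join n5 pred n2: n2 stop@n0
  join n6 pred n3: n3→n1 stop@n0
  join n6 pred n5: n5 stop@n0
  join n6 pred n7: n7→n6 stop@n0
  DF(n0)=∅
  DF(n1)={n1,n6}
  DF(n2)={n5}
  DF(n3)={n6}
  DF(n4)={n1}
  DF(n5)={n6}
  DF(n6)={n6}
  DF(n7)={n6}

φ for x: defs {n0,n1}
  DF⁺ = {n1,n6}

Answer: ["n1", "n6"]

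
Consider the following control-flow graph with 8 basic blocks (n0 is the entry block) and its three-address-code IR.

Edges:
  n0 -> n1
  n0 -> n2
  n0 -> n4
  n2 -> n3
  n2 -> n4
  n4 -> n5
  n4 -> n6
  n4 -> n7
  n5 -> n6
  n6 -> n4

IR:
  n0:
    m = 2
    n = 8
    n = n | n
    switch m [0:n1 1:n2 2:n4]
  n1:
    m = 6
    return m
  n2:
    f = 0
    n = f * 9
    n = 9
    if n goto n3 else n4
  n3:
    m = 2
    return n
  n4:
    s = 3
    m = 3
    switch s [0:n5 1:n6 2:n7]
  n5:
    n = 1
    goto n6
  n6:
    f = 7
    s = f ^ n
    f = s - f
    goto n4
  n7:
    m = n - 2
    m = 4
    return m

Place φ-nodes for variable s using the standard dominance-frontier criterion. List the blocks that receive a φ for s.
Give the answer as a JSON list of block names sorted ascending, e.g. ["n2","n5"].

Answer: ["n4"]

Working:
idom tree: n1←n0 n2←n0 n3←n2 n4←n0 n5←n4 n6←n4 n7←n4
Join-block Dom:
  n4: preds {n0,n2,n6}: {n0} ∩ {n0,n2} ∩ {n0,n4,n6} = {n0}; idom=n0
  n6: preds {n4,n5}: {n0,n4} ∩ {n0,n4,n5} = {n0,n4}; idom=n4

DF walk-up:
  n4←n0: walk · to n0
  n4←n2: walk n2 to n0
  n4←n6: walk n6→n4 to n0
  n6←n4: walk · to n4
  n6←n5: walk n5 to n4
  DF(n0)=∅
  DF(n1)=∅
  DF(n2)={n4}
  DF(n3)=∅
  DF(n4)={n4}
  DF(n5)={n6}
  DF(n6)={n4}
  DF(n7)=∅

φ for s: defs {n4,n6}
  DF⁺ = {n4}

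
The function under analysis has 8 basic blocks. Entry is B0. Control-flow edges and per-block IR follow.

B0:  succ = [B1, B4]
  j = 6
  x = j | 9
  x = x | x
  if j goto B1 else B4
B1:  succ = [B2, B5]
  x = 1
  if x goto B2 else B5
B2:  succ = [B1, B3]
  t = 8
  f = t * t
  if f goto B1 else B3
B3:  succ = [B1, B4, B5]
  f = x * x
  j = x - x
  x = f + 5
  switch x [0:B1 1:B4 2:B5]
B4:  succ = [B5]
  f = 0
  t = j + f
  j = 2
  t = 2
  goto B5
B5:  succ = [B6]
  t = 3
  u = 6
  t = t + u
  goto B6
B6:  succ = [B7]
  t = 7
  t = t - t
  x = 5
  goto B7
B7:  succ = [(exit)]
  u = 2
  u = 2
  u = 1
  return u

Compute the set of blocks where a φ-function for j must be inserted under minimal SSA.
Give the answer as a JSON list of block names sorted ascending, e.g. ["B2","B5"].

idom tree: B1←B0 B2←B1 B3←B2 B4←B0 B5←B0 B6←B5 B7←B6
Join-block Dom:
  B1: preds {B0,B2,B3}: {B0} ∩ {B0,B1,B2} ∩ {B0,B1,B2,B3} = {B0}; idom=B0
  B4: preds {B0,B3}: {B0} ∩ {B0,B1,B2,B3} = {B0}; idom=B0
  B5: preds {B1,B3,B4}: {B0,B1} ∩ {B0,B1,B2,B3} ∩ {B0,B4} = {B0}; idom=B0

DF walk-up:
  B1←B0: walk · to B0
  B1←B2: walk B2→B1 to B0
  B1←B3: walk B3→B2→B1 to B0
  B4←B0: walk · to B0
  B4←B3: walk B3→B2→B1 to B0
  B5←B1: walk B1 to B0
  B5←B3: walk B3→B2→B1 to B0
  B5←B4: walk B4 to B0
  B0: DF=∅
  B1: DF={B1,B4,B5}
  B2: DF={B1,B4,B5}
  B3: DF={B1,B4,B5}
  B4: DF={B5}
  B5: DF=∅
  B6: DF=∅
  B7: DF=∅

φ for j: defs {B0,B3,B4}
  DF⁺ = {B1,B4,B5}

Answer: ["B1", "B4", "B5"]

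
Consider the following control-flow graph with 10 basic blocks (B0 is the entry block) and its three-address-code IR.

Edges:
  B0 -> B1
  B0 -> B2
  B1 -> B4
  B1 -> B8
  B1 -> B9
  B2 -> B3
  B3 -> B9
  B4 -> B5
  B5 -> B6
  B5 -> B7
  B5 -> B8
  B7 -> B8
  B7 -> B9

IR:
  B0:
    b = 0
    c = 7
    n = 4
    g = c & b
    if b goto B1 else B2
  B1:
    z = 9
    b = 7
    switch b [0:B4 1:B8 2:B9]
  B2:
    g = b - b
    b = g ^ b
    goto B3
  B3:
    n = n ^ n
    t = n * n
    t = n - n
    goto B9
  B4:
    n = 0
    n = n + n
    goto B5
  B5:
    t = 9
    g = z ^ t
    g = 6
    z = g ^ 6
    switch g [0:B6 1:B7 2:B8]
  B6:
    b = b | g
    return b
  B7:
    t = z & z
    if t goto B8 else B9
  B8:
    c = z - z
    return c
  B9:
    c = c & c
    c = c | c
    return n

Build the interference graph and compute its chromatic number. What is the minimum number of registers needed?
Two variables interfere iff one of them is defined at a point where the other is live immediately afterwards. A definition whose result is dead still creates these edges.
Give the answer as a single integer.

Per-block:
  B0: def={b,c,g,n} ue=∅
  B1: def={b,z} ue=∅
  B2: def={b,g} ue={b}
  B3: def={n,t} ue={n}
  B4: def={n} ue=∅
  B5: def={g,t,z} ue={z}
  B6: def={b} ue={b,g}
  B7: def={t} ue={z}
  B8: def={c} ue={z}
  B9: def={c} ue={c,n}

Live sets:
  B0 li=∅ lo={b,c,n}
  B1 li={c,n} lo={b,c,n,z}
  B2 li={b,c,n} lo={c,n}
  B3 li={c,n} lo={c,n}
  B4 li={b,c,z} lo={b,c,n,z}
  B5 li={b,c,n,z} lo={b,c,g,n,z}
  B6 li={b,g} lo=∅
  B7 li={c,n,z} lo={c,n,z}
  B8 li={z} lo=∅
  B9 li={c,n} lo=∅

Conflict graph:
  b: {c,g,n,t,z}
  c: {b,g,n,t,z}
  g: {b,c,n,z}
  n: {b,c,g,t,z}
  t: {b,c,n,z}
  z: {b,c,g,n,t}

Chromatic number:
  lower bound: {b,c,g,n,z} mutually conflict ⇒ χ ≥ 5
  assign b→r0 c→r1 g→r4 n→r2 t→r4 z→r3 — no edge inside a register ⇒ χ ≤ 5
  χ = 5

Answer: 5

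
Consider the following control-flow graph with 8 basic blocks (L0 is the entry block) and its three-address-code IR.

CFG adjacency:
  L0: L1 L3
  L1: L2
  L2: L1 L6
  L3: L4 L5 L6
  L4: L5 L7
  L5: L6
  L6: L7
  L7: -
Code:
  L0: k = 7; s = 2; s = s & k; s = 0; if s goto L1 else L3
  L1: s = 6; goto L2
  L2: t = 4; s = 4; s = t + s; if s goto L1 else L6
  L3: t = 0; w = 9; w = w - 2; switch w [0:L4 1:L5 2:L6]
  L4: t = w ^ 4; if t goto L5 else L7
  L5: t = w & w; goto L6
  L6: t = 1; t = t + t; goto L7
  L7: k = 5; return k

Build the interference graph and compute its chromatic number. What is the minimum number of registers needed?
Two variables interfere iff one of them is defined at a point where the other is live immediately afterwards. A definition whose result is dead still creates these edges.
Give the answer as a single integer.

Answer: 2

Analysis:
Per-block:
  L0 def {k,s} use ∅
  L1 def {s} use ∅
  L2 def {s,t} use ∅
  L3 def {t,w} use ∅
  L4 def {t} use {w}
  L5 def {t} use {w}
  L6 def {t} use ∅
  L7 def {k} use ∅

Live sets:
  live L0: ∅→∅
  live L1: ∅→∅
  live L2: ∅→∅
  live L3: ∅→{w}
  live L4: {w}→{w}
  live L5: {w}→∅
  live L6: ∅→∅
  live L7: ∅→∅

Interfere edges:
  k↔{s}
  s↔{k,t}
  t↔{s,w}
  w↔{t}

Registers:
  clique {k,s} ⇒ need ≥ 2
  assign k→c1 s→c0 t→c1 w→c0 — no edge inside a register ⇒ χ ≤ 2
  χ = 2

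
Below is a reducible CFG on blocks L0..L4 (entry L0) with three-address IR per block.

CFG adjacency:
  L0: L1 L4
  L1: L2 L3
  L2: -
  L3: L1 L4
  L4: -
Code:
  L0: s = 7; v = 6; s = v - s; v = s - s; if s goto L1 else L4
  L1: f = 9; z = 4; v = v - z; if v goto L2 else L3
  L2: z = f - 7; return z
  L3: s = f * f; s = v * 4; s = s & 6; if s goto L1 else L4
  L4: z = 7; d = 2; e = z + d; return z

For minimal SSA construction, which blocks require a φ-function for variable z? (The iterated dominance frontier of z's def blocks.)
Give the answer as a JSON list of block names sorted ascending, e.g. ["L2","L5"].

idom tree: L1←L0 L2←L1 L3←L1 L4←L0
Dom at joins:
  L1: preds {L0,L3}: {L0} ∩ {L0,L1,L3} = {L0}; idom=L0
  L4: preds {L0,L3}: {L0} ∩ {L0,L1,L3} = {L0}; idom=L0

Frontier:
  join L1 pred L0: · stop@L0
  join L1 pred L3: L3→L1 stop@L0
  join L4 pred L0: · stop@L0
  join L4 pred L3: L3→L1 stop@L0
  L0 → ∅
  L1 → {L1,L4}
  L2 → ∅
  L3 → {L1,L4}
  L4 → ∅

φ for z: defs {L1,L2,L4}
  DF⁺ = {L1,L4}

Answer: ["L1", "L4"]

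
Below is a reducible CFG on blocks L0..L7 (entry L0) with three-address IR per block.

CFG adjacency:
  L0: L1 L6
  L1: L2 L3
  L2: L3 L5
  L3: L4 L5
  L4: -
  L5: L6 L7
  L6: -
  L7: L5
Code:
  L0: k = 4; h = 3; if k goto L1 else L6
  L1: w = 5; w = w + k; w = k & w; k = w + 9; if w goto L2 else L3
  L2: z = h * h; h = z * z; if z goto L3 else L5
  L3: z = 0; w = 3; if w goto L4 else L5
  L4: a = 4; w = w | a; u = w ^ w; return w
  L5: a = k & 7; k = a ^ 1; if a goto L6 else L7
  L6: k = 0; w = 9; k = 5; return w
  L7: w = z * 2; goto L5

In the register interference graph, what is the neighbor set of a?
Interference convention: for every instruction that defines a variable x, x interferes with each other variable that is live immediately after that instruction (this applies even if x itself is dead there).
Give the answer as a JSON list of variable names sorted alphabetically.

def/use:
  L0: {h,k} / ∅
  L1: {k,w} / {k}
  L2: {h,z} / {h}
  L3: {w,z} / ∅
  L4: {a,u,w} / {w}
  L5: {a,k} / {k}
  L6: {k,w} / ∅
  L7: {w} / {z}

Backward fixpoint:
  L0 li=∅ lo={h,k}
  L1 li={h,k} lo={h,k}
  L2 li={h,k} lo={k,z}
  L3 li={k} lo={k,w,z}
  L4 li={w} lo=∅
  L5 li={k,z} lo={k,z}
  L6 li=∅ lo=∅
  L7 li={k,z} lo={k,z}

Interference:
  a: {k,w,z}
  h: {k,w,z}
  k: {a,h,w,z}
  u: {w}
  w: {a,h,k,u,z}
  z: {a,h,k,w}

N(a) = ["k", "w", "z"]

Answer: ["k", "w", "z"]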